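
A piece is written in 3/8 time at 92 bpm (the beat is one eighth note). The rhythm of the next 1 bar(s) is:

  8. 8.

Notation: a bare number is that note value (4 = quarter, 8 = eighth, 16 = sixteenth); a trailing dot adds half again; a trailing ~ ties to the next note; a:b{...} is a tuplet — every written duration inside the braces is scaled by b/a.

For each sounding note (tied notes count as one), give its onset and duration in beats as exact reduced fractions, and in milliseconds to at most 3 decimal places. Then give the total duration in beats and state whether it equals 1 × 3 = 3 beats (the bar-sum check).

1) 0.0ms=0b +978.261ms=3/2b
2) 978.261ms=3/2b +978.261ms=3/2b
Σ=3b of 3 (92bpm 3/8) — PASS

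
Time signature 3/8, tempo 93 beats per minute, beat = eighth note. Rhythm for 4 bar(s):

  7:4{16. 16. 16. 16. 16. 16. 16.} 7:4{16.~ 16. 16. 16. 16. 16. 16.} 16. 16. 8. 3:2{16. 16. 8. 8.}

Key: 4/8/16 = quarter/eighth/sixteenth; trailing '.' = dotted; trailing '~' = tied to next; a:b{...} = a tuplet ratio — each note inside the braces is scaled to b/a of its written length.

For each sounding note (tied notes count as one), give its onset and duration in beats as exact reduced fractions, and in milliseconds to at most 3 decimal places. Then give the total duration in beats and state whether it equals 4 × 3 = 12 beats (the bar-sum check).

1) 0.0ms=0b +276.498ms=3/7b
2) 276.498ms=3/7b +276.498ms=3/7b
3) 552.995ms=6/7b +276.498ms=3/7b
4) 829.493ms=9/7b +276.498ms=3/7b
5) 1105.991ms=12/7b +276.498ms=3/7b
6) 1382.488ms=15/7b +276.498ms=3/7b
7) 1658.986ms=18/7b +276.498ms=3/7b
8) 1935.484ms=3b +552.995ms=6/7b
9) 2488.479ms=27/7b +276.498ms=3/7b
10) 2764.977ms=30/7b +276.498ms=3/7b
11) 3041.475ms=33/7b +276.498ms=3/7b
12) 3317.972ms=36/7b +276.498ms=3/7b
13) 3594.47ms=39/7b +276.498ms=3/7b
14) 3870.968ms=6b +483.871ms=3/4b
15) 4354.839ms=27/4b +483.871ms=3/4b
16) 4838.71ms=15/2b +967.742ms=3/2b
17) 5806.452ms=9b +322.581ms=1/2b
18) 6129.032ms=19/2b +322.581ms=1/2b
19) 6451.613ms=10b +645.161ms=1b
20) 7096.774ms=11b +645.161ms=1b
Σ=12b of 12 (93bpm 3/8) — PASS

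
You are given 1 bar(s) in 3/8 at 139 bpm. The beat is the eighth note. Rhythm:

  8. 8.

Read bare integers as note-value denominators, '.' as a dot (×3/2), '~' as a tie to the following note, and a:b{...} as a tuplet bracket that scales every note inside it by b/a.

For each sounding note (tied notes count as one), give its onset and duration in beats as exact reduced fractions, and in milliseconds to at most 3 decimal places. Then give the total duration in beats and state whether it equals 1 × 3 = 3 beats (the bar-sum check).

1) 0.0ms=0b +647.482ms=3/2b
2) 647.482ms=3/2b +647.482ms=3/2b
Σ=3b of 3 (139bpm 3/8) — PASS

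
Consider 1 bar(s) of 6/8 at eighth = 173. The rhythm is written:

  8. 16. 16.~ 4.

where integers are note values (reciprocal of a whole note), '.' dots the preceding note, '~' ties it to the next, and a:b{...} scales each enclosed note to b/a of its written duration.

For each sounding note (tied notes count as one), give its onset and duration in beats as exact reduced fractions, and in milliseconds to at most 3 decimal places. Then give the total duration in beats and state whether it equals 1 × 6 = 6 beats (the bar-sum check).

1) 0.0ms=0b +520.231ms=3/2b
2) 520.231ms=3/2b +260.116ms=3/4b
3) 780.347ms=9/4b +1300.578ms=15/4b
Σ=6b of 6 (173bpm 6/8) — PASS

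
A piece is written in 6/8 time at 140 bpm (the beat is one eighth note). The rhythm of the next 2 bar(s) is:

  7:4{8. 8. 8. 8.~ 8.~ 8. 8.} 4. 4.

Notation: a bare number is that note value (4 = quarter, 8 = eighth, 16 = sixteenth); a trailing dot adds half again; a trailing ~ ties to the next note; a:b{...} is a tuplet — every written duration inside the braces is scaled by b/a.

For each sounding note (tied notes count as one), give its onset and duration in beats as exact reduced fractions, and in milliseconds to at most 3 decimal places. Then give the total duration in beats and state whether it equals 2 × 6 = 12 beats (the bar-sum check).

1) 0.0ms=0b +367.347ms=6/7b
2) 367.347ms=6/7b +367.347ms=6/7b
3) 734.694ms=12/7b +367.347ms=6/7b
4) 1102.041ms=18/7b +1102.041ms=18/7b
5) 2204.082ms=36/7b +367.347ms=6/7b
6) 2571.429ms=6b +1285.714ms=3b
7) 3857.143ms=9b +1285.714ms=3b
Σ=12b of 12 (140bpm 6/8) — PASS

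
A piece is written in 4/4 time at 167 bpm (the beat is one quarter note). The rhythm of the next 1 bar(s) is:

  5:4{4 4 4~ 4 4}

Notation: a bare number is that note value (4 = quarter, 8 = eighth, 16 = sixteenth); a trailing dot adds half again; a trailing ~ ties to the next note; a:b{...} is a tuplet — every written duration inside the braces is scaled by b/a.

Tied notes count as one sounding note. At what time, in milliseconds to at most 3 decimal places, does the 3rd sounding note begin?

note 3 onset = 8/5b = 574.85ms

1. 0.0ms @ 0 + 287.425ms (4/5)
2. 287.425ms @ 4/5 + 287.425ms (4/5)
3. 574.85ms @ 8/5 + 574.85ms (8/5)
4. 1149.701ms @ 16/5 + 287.425ms (4/5)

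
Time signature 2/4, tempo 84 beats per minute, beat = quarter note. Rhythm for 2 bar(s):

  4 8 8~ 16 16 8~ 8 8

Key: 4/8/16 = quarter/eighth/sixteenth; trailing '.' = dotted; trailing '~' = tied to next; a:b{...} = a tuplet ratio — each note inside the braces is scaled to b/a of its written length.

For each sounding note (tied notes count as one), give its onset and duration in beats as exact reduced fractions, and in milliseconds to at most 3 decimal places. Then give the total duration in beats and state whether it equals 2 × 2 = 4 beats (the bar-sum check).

1) 0.0ms=0b +714.286ms=1b
2) 714.286ms=1b +357.143ms=1/2b
3) 1071.429ms=3/2b +535.714ms=3/4b
4) 1607.143ms=9/4b +178.571ms=1/4b
5) 1785.714ms=5/2b +714.286ms=1b
6) 2500.0ms=7/2b +357.143ms=1/2b
Σ=4b of 4 (84bpm 2/4) — PASS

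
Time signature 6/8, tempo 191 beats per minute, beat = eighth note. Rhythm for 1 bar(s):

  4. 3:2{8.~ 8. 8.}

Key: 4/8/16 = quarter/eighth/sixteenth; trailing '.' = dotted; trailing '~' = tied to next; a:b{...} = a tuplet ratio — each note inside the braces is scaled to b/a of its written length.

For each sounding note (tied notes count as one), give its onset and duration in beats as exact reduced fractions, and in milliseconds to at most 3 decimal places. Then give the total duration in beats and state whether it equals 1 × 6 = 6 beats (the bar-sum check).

1) 0.0ms=0b +942.408ms=3b
2) 942.408ms=3b +628.272ms=2b
3) 1570.681ms=5b +314.136ms=1b
Σ=6b of 6 (191bpm 6/8) — PASS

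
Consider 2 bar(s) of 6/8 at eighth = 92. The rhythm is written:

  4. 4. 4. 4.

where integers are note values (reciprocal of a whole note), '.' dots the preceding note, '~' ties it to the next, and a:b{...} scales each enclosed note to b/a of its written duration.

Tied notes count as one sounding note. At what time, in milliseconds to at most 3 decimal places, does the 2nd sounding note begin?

note 2 onset = 3b = 1956.522ms

1. 0.0ms @ 0 + 1956.522ms (3)
2. 1956.522ms @ 3 + 1956.522ms (3)
3. 3913.043ms @ 6 + 1956.522ms (3)
4. 5869.565ms @ 9 + 1956.522ms (3)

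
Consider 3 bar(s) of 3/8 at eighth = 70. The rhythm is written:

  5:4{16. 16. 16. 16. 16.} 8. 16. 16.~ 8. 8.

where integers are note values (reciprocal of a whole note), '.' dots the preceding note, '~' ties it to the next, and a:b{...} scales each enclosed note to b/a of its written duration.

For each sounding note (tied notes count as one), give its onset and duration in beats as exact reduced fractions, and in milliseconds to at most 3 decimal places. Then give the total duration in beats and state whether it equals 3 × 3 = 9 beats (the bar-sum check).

1) 0.0ms=0b +514.286ms=3/5b
2) 514.286ms=3/5b +514.286ms=3/5b
3) 1028.571ms=6/5b +514.286ms=3/5b
4) 1542.857ms=9/5b +514.286ms=3/5b
5) 2057.143ms=12/5b +514.286ms=3/5b
6) 2571.429ms=3b +1285.714ms=3/2b
7) 3857.143ms=9/2b +642.857ms=3/4b
8) 4500.0ms=21/4b +1928.571ms=9/4b
9) 6428.571ms=15/2b +1285.714ms=3/2b
Σ=9b of 9 (70bpm 3/8) — PASS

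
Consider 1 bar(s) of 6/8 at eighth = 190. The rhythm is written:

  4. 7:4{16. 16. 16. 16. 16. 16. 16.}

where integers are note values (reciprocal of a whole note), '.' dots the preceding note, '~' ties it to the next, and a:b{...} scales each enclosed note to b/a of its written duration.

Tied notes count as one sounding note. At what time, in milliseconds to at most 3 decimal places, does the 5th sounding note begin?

note 5 onset = 30/7b = 1353.383ms

1. 0.0ms @ 0 + 947.368ms (3)
2. 947.368ms @ 3 + 135.338ms (3/7)
3. 1082.707ms @ 24/7 + 135.338ms (3/7)
4. 1218.045ms @ 27/7 + 135.338ms (3/7)
5. 1353.383ms @ 30/7 + 135.338ms (3/7)
6. 1488.722ms @ 33/7 + 135.338ms (3/7)
7. 1624.06ms @ 36/7 + 135.338ms (3/7)
8. 1759.398ms @ 39/7 + 135.338ms (3/7)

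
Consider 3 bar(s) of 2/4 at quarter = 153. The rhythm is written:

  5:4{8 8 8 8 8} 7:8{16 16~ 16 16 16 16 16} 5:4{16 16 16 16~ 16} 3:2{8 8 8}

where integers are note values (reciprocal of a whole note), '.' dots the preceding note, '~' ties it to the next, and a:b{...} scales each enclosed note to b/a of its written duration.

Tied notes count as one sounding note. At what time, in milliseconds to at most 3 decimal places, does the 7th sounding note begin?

note 7 onset = 16/7b = 896.359ms

1. 0.0ms @ 0 + 156.863ms (2/5)
2. 156.863ms @ 2/5 + 156.863ms (2/5)
3. 313.725ms @ 4/5 + 156.863ms (2/5)
4. 470.588ms @ 6/5 + 156.863ms (2/5)
5. 627.451ms @ 8/5 + 156.863ms (2/5)
6. 784.314ms @ 2 + 112.045ms (2/7)
7. 896.359ms @ 16/7 + 224.09ms (4/7)
8. 1120.448ms @ 20/7 + 112.045ms (2/7)
9. 1232.493ms @ 22/7 + 112.045ms (2/7)
10. 1344.538ms @ 24/7 + 112.045ms (2/7)
11. 1456.583ms @ 26/7 + 112.045ms (2/7)
12. 1568.627ms @ 4 + 78.431ms (1/5)
13. 1647.059ms @ 21/5 + 78.431ms (1/5)
14. 1725.49ms @ 22/5 + 78.431ms (1/5)
15. 1803.922ms @ 23/5 + 156.863ms (2/5)
16. 1960.784ms @ 5 + 130.719ms (1/3)
17. 2091.503ms @ 16/3 + 130.719ms (1/3)
18. 2222.222ms @ 17/3 + 130.719ms (1/3)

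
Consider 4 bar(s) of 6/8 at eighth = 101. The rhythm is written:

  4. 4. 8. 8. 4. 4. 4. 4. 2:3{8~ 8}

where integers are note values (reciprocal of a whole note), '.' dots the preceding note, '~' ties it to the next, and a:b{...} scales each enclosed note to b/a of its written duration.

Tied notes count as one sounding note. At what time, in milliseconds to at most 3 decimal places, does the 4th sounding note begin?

note 4 onset = 15/2b = 4455.446ms

1. 0.0ms @ 0 + 1782.178ms (3)
2. 1782.178ms @ 3 + 1782.178ms (3)
3. 3564.356ms @ 6 + 891.089ms (3/2)
4. 4455.446ms @ 15/2 + 891.089ms (3/2)
5. 5346.535ms @ 9 + 1782.178ms (3)
6. 7128.713ms @ 12 + 1782.178ms (3)
7. 8910.891ms @ 15 + 1782.178ms (3)
8. 10693.069ms @ 18 + 1782.178ms (3)
9. 12475.248ms @ 21 + 1782.178ms (3)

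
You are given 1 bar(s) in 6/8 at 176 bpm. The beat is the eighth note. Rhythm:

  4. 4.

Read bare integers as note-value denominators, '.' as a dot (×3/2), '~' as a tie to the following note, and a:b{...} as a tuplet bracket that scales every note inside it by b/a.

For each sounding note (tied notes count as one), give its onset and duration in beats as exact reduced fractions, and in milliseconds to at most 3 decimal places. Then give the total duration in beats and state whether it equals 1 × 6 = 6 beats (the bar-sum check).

1) 0.0ms=0b +1022.727ms=3b
2) 1022.727ms=3b +1022.727ms=3b
Σ=6b of 6 (176bpm 6/8) — PASS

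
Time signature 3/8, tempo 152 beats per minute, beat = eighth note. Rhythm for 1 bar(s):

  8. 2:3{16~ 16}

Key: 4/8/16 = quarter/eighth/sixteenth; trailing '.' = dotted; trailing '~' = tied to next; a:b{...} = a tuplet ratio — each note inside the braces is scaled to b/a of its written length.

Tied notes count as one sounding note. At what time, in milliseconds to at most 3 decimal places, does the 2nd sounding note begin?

note 2 onset = 3/2b = 592.105ms

1. 0.0ms @ 0 + 592.105ms (3/2)
2. 592.105ms @ 3/2 + 592.105ms (3/2)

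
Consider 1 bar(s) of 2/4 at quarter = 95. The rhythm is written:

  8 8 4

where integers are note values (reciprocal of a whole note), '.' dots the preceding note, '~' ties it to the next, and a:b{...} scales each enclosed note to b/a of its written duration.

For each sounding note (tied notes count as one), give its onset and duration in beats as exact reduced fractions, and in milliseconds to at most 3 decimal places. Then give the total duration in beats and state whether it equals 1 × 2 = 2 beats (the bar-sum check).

1) 0.0ms=0b +315.789ms=1/2b
2) 315.789ms=1/2b +315.789ms=1/2b
3) 631.579ms=1b +631.579ms=1b
Σ=2b of 2 (95bpm 2/4) — PASS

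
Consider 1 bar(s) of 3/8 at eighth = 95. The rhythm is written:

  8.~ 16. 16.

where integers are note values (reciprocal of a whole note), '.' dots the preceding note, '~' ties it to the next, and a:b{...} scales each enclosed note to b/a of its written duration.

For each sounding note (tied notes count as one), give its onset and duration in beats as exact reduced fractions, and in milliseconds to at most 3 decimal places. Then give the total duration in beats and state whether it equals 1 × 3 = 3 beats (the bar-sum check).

1) 0.0ms=0b +1421.053ms=9/4b
2) 1421.053ms=9/4b +473.684ms=3/4b
Σ=3b of 3 (95bpm 3/8) — PASS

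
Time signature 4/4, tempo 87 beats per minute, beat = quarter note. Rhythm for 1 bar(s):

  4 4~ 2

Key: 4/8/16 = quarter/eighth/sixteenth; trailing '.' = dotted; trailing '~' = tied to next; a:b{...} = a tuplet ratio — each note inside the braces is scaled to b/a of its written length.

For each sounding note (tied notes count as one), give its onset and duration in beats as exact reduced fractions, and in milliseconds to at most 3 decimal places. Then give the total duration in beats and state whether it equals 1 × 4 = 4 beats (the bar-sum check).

1) 0.0ms=0b +689.655ms=1b
2) 689.655ms=1b +2068.966ms=3b
Σ=4b of 4 (87bpm 4/4) — PASS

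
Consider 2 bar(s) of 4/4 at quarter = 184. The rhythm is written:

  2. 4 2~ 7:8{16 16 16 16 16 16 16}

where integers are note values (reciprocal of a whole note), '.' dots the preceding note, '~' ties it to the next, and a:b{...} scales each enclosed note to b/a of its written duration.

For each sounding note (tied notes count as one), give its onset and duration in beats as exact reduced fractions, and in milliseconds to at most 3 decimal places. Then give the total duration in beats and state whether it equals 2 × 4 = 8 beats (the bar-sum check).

1) 0.0ms=0b +978.261ms=3b
2) 978.261ms=3b +326.087ms=1b
3) 1304.348ms=4b +745.342ms=16/7b
4) 2049.689ms=44/7b +93.168ms=2/7b
5) 2142.857ms=46/7b +93.168ms=2/7b
6) 2236.025ms=48/7b +93.168ms=2/7b
7) 2329.193ms=50/7b +93.168ms=2/7b
8) 2422.36ms=52/7b +93.168ms=2/7b
9) 2515.528ms=54/7b +93.168ms=2/7b
Σ=8b of 8 (184bpm 4/4) — PASS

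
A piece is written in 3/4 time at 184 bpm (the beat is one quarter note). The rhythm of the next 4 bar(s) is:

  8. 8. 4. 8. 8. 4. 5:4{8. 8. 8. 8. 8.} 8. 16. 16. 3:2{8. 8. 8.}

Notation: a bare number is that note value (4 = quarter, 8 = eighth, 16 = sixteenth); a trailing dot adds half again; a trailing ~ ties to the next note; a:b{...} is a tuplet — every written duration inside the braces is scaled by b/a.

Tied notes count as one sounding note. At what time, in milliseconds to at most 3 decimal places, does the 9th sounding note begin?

1. 0.0ms @ 0 + 244.565ms (3/4)
2. 244.565ms @ 3/4 + 244.565ms (3/4)
3. 489.13ms @ 3/2 + 489.13ms (3/2)
4. 978.261ms @ 3 + 244.565ms (3/4)
5. 1222.826ms @ 15/4 + 244.565ms (3/4)
6. 1467.391ms @ 9/2 + 489.13ms (3/2)
7. 1956.522ms @ 6 + 195.652ms (3/5)
8. 2152.174ms @ 33/5 + 195.652ms (3/5)
9. 2347.826ms @ 36/5 + 195.652ms (3/5)
10. 2543.478ms @ 39/5 + 195.652ms (3/5)
11. 2739.13ms @ 42/5 + 195.652ms (3/5)
12. 2934.783ms @ 9 + 244.565ms (3/4)
13. 3179.348ms @ 39/4 + 122.283ms (3/8)
14. 3301.63ms @ 81/8 + 122.283ms (3/8)
15. 3423.913ms @ 21/2 + 163.043ms (1/2)
16. 3586.957ms @ 11 + 163.043ms (1/2)
17. 3750.0ms @ 23/2 + 163.043ms (1/2)

note 9 onset = 36/5b = 2347.826ms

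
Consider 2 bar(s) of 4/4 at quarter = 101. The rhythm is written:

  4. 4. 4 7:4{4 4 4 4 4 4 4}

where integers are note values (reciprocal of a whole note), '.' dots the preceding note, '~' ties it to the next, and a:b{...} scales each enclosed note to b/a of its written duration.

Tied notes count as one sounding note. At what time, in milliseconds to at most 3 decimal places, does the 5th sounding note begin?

1. 0.0ms @ 0 + 891.089ms (3/2)
2. 891.089ms @ 3/2 + 891.089ms (3/2)
3. 1782.178ms @ 3 + 594.059ms (1)
4. 2376.238ms @ 4 + 339.463ms (4/7)
5. 2715.7ms @ 32/7 + 339.463ms (4/7)
6. 3055.163ms @ 36/7 + 339.463ms (4/7)
7. 3394.625ms @ 40/7 + 339.463ms (4/7)
8. 3734.088ms @ 44/7 + 339.463ms (4/7)
9. 4073.55ms @ 48/7 + 339.463ms (4/7)
10. 4413.013ms @ 52/7 + 339.463ms (4/7)

note 5 onset = 32/7b = 2715.7ms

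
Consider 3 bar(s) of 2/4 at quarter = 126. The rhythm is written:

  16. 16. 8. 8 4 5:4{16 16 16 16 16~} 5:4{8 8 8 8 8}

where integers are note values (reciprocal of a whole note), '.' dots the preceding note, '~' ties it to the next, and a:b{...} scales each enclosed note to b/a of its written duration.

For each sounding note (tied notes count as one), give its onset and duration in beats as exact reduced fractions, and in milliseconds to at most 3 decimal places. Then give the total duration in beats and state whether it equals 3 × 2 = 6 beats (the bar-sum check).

1) 0.0ms=0b +178.571ms=3/8b
2) 178.571ms=3/8b +178.571ms=3/8b
3) 357.143ms=3/4b +357.143ms=3/4b
4) 714.286ms=3/2b +238.095ms=1/2b
5) 952.381ms=2b +476.19ms=1b
6) 1428.571ms=3b +95.238ms=1/5b
7) 1523.81ms=16/5b +95.238ms=1/5b
8) 1619.048ms=17/5b +95.238ms=1/5b
9) 1714.286ms=18/5b +95.238ms=1/5b
10) 1809.524ms=19/5b +285.714ms=3/5b
11) 2095.238ms=22/5b +190.476ms=2/5b
12) 2285.714ms=24/5b +190.476ms=2/5b
13) 2476.19ms=26/5b +190.476ms=2/5b
14) 2666.667ms=28/5b +190.476ms=2/5b
Σ=6b of 6 (126bpm 2/4) — PASS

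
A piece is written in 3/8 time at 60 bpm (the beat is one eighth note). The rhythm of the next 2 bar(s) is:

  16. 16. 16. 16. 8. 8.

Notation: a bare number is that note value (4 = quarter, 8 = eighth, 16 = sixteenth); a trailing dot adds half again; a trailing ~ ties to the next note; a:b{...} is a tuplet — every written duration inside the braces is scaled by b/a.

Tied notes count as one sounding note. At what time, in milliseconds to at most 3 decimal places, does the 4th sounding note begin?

1. 0.0ms @ 0 + 750.0ms (3/4)
2. 750.0ms @ 3/4 + 750.0ms (3/4)
3. 1500.0ms @ 3/2 + 750.0ms (3/4)
4. 2250.0ms @ 9/4 + 750.0ms (3/4)
5. 3000.0ms @ 3 + 1500.0ms (3/2)
6. 4500.0ms @ 9/2 + 1500.0ms (3/2)

note 4 onset = 9/4b = 2250.0ms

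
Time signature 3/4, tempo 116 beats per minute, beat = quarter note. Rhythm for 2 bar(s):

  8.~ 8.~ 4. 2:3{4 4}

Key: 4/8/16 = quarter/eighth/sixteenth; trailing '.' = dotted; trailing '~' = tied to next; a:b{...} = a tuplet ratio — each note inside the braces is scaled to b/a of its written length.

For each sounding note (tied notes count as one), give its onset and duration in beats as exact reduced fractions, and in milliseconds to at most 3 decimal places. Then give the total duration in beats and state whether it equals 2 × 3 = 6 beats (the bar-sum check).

1) 0.0ms=0b +1551.724ms=3b
2) 1551.724ms=3b +775.862ms=3/2b
3) 2327.586ms=9/2b +775.862ms=3/2b
Σ=6b of 6 (116bpm 3/4) — PASS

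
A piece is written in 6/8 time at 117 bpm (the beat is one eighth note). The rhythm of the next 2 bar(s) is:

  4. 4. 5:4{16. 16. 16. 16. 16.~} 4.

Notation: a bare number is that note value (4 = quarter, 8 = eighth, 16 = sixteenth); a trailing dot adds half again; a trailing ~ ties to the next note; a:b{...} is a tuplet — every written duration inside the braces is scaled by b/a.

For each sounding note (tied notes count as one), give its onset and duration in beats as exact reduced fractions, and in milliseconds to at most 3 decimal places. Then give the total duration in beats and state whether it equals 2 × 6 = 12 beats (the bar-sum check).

1) 0.0ms=0b +1538.462ms=3b
2) 1538.462ms=3b +1538.462ms=3b
3) 3076.923ms=6b +307.692ms=3/5b
4) 3384.615ms=33/5b +307.692ms=3/5b
5) 3692.308ms=36/5b +307.692ms=3/5b
6) 4000.0ms=39/5b +307.692ms=3/5b
7) 4307.692ms=42/5b +1846.154ms=18/5b
Σ=12b of 12 (117bpm 6/8) — PASS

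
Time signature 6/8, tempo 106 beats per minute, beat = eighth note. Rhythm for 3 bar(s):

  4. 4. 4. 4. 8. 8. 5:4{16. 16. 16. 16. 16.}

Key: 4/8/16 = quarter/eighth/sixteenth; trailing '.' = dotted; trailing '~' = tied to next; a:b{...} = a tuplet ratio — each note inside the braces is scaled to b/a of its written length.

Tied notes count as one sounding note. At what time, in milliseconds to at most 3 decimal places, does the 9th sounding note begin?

note 9 onset = 81/5b = 9169.811ms

1. 0.0ms @ 0 + 1698.113ms (3)
2. 1698.113ms @ 3 + 1698.113ms (3)
3. 3396.226ms @ 6 + 1698.113ms (3)
4. 5094.34ms @ 9 + 1698.113ms (3)
5. 6792.453ms @ 12 + 849.057ms (3/2)
6. 7641.509ms @ 27/2 + 849.057ms (3/2)
7. 8490.566ms @ 15 + 339.623ms (3/5)
8. 8830.189ms @ 78/5 + 339.623ms (3/5)
9. 9169.811ms @ 81/5 + 339.623ms (3/5)
10. 9509.434ms @ 84/5 + 339.623ms (3/5)
11. 9849.057ms @ 87/5 + 339.623ms (3/5)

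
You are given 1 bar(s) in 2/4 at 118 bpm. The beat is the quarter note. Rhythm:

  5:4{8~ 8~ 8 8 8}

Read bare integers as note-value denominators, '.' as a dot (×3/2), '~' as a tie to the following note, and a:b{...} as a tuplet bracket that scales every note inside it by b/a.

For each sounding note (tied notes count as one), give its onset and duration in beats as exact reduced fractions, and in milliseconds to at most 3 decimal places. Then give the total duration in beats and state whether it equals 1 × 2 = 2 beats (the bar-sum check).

1) 0.0ms=0b +610.169ms=6/5b
2) 610.169ms=6/5b +203.39ms=2/5b
3) 813.559ms=8/5b +203.39ms=2/5b
Σ=2b of 2 (118bpm 2/4) — PASS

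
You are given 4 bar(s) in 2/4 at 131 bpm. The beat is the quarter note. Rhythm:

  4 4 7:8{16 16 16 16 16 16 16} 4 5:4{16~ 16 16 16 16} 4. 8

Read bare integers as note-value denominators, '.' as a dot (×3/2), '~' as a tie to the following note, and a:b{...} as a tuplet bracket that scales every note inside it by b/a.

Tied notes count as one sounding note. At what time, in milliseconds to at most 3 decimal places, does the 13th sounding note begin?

note 13 onset = 28/5b = 2564.885ms

1. 0.0ms @ 0 + 458.015ms (1)
2. 458.015ms @ 1 + 458.015ms (1)
3. 916.031ms @ 2 + 130.862ms (2/7)
4. 1046.892ms @ 16/7 + 130.862ms (2/7)
5. 1177.754ms @ 18/7 + 130.862ms (2/7)
6. 1308.615ms @ 20/7 + 130.862ms (2/7)
7. 1439.477ms @ 22/7 + 130.862ms (2/7)
8. 1570.338ms @ 24/7 + 130.862ms (2/7)
9. 1701.2ms @ 26/7 + 130.862ms (2/7)
10. 1832.061ms @ 4 + 458.015ms (1)
11. 2290.076ms @ 5 + 183.206ms (2/5)
12. 2473.282ms @ 27/5 + 91.603ms (1/5)
13. 2564.885ms @ 28/5 + 91.603ms (1/5)
14. 2656.489ms @ 29/5 + 91.603ms (1/5)
15. 2748.092ms @ 6 + 687.023ms (3/2)
16. 3435.115ms @ 15/2 + 229.008ms (1/2)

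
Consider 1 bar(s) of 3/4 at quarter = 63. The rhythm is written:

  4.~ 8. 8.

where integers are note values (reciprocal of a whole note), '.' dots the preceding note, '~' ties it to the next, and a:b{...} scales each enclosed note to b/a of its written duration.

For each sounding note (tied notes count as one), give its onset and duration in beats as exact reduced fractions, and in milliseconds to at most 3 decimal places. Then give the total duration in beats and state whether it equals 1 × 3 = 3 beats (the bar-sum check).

1) 0.0ms=0b +2142.857ms=9/4b
2) 2142.857ms=9/4b +714.286ms=3/4b
Σ=3b of 3 (63bpm 3/4) — PASS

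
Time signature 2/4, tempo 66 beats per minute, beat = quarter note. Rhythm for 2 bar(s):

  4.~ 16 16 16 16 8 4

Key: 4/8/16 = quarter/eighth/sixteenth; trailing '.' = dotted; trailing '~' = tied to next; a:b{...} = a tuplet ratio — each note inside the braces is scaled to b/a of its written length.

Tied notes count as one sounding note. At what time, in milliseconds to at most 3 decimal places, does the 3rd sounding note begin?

note 3 onset = 2b = 1818.182ms

1. 0.0ms @ 0 + 1590.909ms (7/4)
2. 1590.909ms @ 7/4 + 227.273ms (1/4)
3. 1818.182ms @ 2 + 227.273ms (1/4)
4. 2045.455ms @ 9/4 + 227.273ms (1/4)
5. 2272.727ms @ 5/2 + 454.545ms (1/2)
6. 2727.273ms @ 3 + 909.091ms (1)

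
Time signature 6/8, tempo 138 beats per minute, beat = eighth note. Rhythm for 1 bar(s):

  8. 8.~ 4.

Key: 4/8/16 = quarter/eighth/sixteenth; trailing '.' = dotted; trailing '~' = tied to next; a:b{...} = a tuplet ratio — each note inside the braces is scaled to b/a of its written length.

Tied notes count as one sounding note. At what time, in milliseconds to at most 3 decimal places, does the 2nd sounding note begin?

note 2 onset = 3/2b = 652.174ms

1. 0.0ms @ 0 + 652.174ms (3/2)
2. 652.174ms @ 3/2 + 1956.522ms (9/2)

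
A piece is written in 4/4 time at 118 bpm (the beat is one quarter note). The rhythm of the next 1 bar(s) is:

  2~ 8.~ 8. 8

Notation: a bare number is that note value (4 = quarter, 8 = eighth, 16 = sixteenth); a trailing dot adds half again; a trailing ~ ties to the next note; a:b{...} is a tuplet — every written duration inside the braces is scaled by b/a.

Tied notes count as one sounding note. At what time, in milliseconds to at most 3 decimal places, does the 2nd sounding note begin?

note 2 onset = 7/2b = 1779.661ms

1. 0.0ms @ 0 + 1779.661ms (7/2)
2. 1779.661ms @ 7/2 + 254.237ms (1/2)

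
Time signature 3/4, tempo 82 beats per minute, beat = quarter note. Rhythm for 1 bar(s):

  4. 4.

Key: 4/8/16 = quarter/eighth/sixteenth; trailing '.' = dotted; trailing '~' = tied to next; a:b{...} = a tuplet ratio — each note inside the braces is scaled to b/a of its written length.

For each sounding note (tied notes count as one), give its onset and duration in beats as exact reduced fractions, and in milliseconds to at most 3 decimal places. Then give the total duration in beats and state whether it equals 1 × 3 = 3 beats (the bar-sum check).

1) 0.0ms=0b +1097.561ms=3/2b
2) 1097.561ms=3/2b +1097.561ms=3/2b
Σ=3b of 3 (82bpm 3/4) — PASS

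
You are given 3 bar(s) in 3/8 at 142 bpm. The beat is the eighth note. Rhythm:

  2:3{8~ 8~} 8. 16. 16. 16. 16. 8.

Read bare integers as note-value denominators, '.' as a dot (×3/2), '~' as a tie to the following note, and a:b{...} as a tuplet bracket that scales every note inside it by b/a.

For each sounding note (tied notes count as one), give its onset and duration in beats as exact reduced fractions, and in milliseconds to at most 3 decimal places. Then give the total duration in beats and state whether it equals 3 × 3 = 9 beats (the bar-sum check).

1) 0.0ms=0b +1901.408ms=9/2b
2) 1901.408ms=9/2b +316.901ms=3/4b
3) 2218.31ms=21/4b +316.901ms=3/4b
4) 2535.211ms=6b +316.901ms=3/4b
5) 2852.113ms=27/4b +316.901ms=3/4b
6) 3169.014ms=15/2b +633.803ms=3/2b
Σ=9b of 9 (142bpm 3/8) — PASS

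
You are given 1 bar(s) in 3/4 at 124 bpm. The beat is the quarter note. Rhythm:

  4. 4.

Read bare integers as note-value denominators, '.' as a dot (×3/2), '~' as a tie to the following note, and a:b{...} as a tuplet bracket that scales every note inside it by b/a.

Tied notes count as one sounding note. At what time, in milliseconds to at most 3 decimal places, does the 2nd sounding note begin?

note 2 onset = 3/2b = 725.806ms

1. 0.0ms @ 0 + 725.806ms (3/2)
2. 725.806ms @ 3/2 + 725.806ms (3/2)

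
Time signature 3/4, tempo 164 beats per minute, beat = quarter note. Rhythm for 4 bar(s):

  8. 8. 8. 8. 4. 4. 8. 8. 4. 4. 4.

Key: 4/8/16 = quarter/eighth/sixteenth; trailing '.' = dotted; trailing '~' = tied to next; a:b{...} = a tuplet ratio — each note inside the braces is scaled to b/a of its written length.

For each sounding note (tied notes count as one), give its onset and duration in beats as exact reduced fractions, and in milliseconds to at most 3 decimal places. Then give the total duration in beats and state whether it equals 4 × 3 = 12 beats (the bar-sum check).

1) 0.0ms=0b +274.39ms=3/4b
2) 274.39ms=3/4b +274.39ms=3/4b
3) 548.78ms=3/2b +274.39ms=3/4b
4) 823.171ms=9/4b +274.39ms=3/4b
5) 1097.561ms=3b +548.78ms=3/2b
6) 1646.341ms=9/2b +548.78ms=3/2b
7) 2195.122ms=6b +274.39ms=3/4b
8) 2469.512ms=27/4b +274.39ms=3/4b
9) 2743.902ms=15/2b +548.78ms=3/2b
10) 3292.683ms=9b +548.78ms=3/2b
11) 3841.463ms=21/2b +548.78ms=3/2b
Σ=12b of 12 (164bpm 3/4) — PASS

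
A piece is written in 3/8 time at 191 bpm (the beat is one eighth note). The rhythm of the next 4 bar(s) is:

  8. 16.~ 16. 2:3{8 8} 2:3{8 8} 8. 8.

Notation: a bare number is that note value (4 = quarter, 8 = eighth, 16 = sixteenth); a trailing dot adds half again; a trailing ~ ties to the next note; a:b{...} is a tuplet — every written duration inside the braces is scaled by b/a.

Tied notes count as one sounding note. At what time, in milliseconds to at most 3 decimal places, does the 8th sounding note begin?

note 8 onset = 21/2b = 3298.429ms

1. 0.0ms @ 0 + 471.204ms (3/2)
2. 471.204ms @ 3/2 + 471.204ms (3/2)
3. 942.408ms @ 3 + 471.204ms (3/2)
4. 1413.613ms @ 9/2 + 471.204ms (3/2)
5. 1884.817ms @ 6 + 471.204ms (3/2)
6. 2356.021ms @ 15/2 + 471.204ms (3/2)
7. 2827.225ms @ 9 + 471.204ms (3/2)
8. 3298.429ms @ 21/2 + 471.204ms (3/2)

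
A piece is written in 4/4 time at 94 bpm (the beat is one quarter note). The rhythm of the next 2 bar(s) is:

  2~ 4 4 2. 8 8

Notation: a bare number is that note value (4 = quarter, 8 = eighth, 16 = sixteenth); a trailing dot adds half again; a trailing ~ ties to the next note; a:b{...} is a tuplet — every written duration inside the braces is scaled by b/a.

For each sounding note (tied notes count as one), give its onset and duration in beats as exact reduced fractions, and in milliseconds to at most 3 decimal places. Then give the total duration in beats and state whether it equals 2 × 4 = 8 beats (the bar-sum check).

1) 0.0ms=0b +1914.894ms=3b
2) 1914.894ms=3b +638.298ms=1b
3) 2553.191ms=4b +1914.894ms=3b
4) 4468.085ms=7b +319.149ms=1/2b
5) 4787.234ms=15/2b +319.149ms=1/2b
Σ=8b of 8 (94bpm 4/4) — PASS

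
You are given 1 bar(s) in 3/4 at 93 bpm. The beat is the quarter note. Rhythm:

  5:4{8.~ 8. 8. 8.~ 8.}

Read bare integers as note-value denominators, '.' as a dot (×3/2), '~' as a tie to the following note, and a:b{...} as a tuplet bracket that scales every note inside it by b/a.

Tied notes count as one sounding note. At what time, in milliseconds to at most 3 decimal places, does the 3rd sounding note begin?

1. 0.0ms @ 0 + 774.194ms (6/5)
2. 774.194ms @ 6/5 + 387.097ms (3/5)
3. 1161.29ms @ 9/5 + 774.194ms (6/5)

note 3 onset = 9/5b = 1161.29ms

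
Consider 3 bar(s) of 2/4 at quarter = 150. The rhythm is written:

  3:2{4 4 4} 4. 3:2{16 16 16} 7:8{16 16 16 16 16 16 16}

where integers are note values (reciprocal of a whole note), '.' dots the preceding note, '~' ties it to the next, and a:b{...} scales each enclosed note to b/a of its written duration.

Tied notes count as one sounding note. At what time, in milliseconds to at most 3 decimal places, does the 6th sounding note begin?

note 6 onset = 11/3b = 1466.667ms

1. 0.0ms @ 0 + 266.667ms (2/3)
2. 266.667ms @ 2/3 + 266.667ms (2/3)
3. 533.333ms @ 4/3 + 266.667ms (2/3)
4. 800.0ms @ 2 + 600.0ms (3/2)
5. 1400.0ms @ 7/2 + 66.667ms (1/6)
6. 1466.667ms @ 11/3 + 66.667ms (1/6)
7. 1533.333ms @ 23/6 + 66.667ms (1/6)
8. 1600.0ms @ 4 + 114.286ms (2/7)
9. 1714.286ms @ 30/7 + 114.286ms (2/7)
10. 1828.571ms @ 32/7 + 114.286ms (2/7)
11. 1942.857ms @ 34/7 + 114.286ms (2/7)
12. 2057.143ms @ 36/7 + 114.286ms (2/7)
13. 2171.429ms @ 38/7 + 114.286ms (2/7)
14. 2285.714ms @ 40/7 + 114.286ms (2/7)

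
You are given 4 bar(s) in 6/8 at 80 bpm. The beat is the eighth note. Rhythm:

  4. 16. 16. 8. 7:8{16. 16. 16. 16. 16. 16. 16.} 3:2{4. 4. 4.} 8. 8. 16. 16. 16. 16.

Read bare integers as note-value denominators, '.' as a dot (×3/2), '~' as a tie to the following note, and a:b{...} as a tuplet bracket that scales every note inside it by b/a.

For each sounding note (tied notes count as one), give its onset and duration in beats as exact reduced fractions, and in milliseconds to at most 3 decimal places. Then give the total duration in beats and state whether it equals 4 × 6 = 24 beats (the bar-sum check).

1) 0.0ms=0b +2250.0ms=3b
2) 2250.0ms=3b +562.5ms=3/4b
3) 2812.5ms=15/4b +562.5ms=3/4b
4) 3375.0ms=9/2b +1125.0ms=3/2b
5) 4500.0ms=6b +642.857ms=6/7b
6) 5142.857ms=48/7b +642.857ms=6/7b
7) 5785.714ms=54/7b +642.857ms=6/7b
8) 6428.571ms=60/7b +642.857ms=6/7b
9) 7071.429ms=66/7b +642.857ms=6/7b
10) 7714.286ms=72/7b +642.857ms=6/7b
11) 8357.143ms=78/7b +642.857ms=6/7b
12) 9000.0ms=12b +1500.0ms=2b
13) 10500.0ms=14b +1500.0ms=2b
14) 12000.0ms=16b +1500.0ms=2b
15) 13500.0ms=18b +1125.0ms=3/2b
16) 14625.0ms=39/2b +1125.0ms=3/2b
17) 15750.0ms=21b +562.5ms=3/4b
18) 16312.5ms=87/4b +562.5ms=3/4b
19) 16875.0ms=45/2b +562.5ms=3/4b
20) 17437.5ms=93/4b +562.5ms=3/4b
Σ=24b of 24 (80bpm 6/8) — PASS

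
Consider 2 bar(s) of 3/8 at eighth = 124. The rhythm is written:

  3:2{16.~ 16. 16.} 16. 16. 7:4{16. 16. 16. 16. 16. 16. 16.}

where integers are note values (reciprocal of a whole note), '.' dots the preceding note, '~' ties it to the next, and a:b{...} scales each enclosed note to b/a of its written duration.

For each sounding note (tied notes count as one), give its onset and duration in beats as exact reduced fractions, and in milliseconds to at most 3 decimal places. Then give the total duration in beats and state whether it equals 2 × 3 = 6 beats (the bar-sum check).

1) 0.0ms=0b +483.871ms=1b
2) 483.871ms=1b +241.935ms=1/2b
3) 725.806ms=3/2b +362.903ms=3/4b
4) 1088.71ms=9/4b +362.903ms=3/4b
5) 1451.613ms=3b +207.373ms=3/7b
6) 1658.986ms=24/7b +207.373ms=3/7b
7) 1866.359ms=27/7b +207.373ms=3/7b
8) 2073.733ms=30/7b +207.373ms=3/7b
9) 2281.106ms=33/7b +207.373ms=3/7b
10) 2488.479ms=36/7b +207.373ms=3/7b
11) 2695.853ms=39/7b +207.373ms=3/7b
Σ=6b of 6 (124bpm 3/8) — PASS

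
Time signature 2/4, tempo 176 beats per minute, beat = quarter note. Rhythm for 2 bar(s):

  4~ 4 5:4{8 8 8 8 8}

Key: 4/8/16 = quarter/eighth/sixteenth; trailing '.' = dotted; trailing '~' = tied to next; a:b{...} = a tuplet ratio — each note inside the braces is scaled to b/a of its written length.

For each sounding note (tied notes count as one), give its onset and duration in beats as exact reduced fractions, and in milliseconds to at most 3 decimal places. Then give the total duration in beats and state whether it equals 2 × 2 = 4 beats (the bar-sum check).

1) 0.0ms=0b +681.818ms=2b
2) 681.818ms=2b +136.364ms=2/5b
3) 818.182ms=12/5b +136.364ms=2/5b
4) 954.545ms=14/5b +136.364ms=2/5b
5) 1090.909ms=16/5b +136.364ms=2/5b
6) 1227.273ms=18/5b +136.364ms=2/5b
Σ=4b of 4 (176bpm 2/4) — PASS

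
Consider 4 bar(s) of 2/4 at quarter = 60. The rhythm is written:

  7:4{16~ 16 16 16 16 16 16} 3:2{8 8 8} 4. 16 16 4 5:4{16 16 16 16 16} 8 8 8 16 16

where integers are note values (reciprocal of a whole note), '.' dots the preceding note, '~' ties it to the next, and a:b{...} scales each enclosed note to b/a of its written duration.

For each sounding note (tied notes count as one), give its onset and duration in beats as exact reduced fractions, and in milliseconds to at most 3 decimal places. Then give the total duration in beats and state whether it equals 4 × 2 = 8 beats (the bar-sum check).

1) 0.0ms=0b +285.714ms=2/7b
2) 285.714ms=2/7b +142.857ms=1/7b
3) 428.571ms=3/7b +142.857ms=1/7b
4) 571.429ms=4/7b +142.857ms=1/7b
5) 714.286ms=5/7b +142.857ms=1/7b
6) 857.143ms=6/7b +142.857ms=1/7b
7) 1000.0ms=1b +333.333ms=1/3b
8) 1333.333ms=4/3b +333.333ms=1/3b
9) 1666.667ms=5/3b +333.333ms=1/3b
10) 2000.0ms=2b +1500.0ms=3/2b
11) 3500.0ms=7/2b +250.0ms=1/4b
12) 3750.0ms=15/4b +250.0ms=1/4b
13) 4000.0ms=4b +1000.0ms=1b
14) 5000.0ms=5b +200.0ms=1/5b
15) 5200.0ms=26/5b +200.0ms=1/5b
16) 5400.0ms=27/5b +200.0ms=1/5b
17) 5600.0ms=28/5b +200.0ms=1/5b
18) 5800.0ms=29/5b +200.0ms=1/5b
19) 6000.0ms=6b +500.0ms=1/2b
20) 6500.0ms=13/2b +500.0ms=1/2b
21) 7000.0ms=7b +500.0ms=1/2b
22) 7500.0ms=15/2b +250.0ms=1/4b
23) 7750.0ms=31/4b +250.0ms=1/4b
Σ=8b of 8 (60bpm 2/4) — PASS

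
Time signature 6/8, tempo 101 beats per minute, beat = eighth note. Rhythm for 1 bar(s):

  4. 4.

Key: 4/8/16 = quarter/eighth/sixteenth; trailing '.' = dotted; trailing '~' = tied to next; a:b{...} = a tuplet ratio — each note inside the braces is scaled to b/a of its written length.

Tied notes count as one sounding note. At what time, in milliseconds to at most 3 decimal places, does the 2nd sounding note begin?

note 2 onset = 3b = 1782.178ms

1. 0.0ms @ 0 + 1782.178ms (3)
2. 1782.178ms @ 3 + 1782.178ms (3)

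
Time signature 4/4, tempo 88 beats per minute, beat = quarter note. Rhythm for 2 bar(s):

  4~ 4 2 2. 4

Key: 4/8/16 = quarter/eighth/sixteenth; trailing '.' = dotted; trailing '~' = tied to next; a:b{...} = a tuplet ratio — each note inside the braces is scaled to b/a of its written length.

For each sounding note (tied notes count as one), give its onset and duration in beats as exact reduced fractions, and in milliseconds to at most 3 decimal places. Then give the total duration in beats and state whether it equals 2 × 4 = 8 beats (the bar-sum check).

1) 0.0ms=0b +1363.636ms=2b
2) 1363.636ms=2b +1363.636ms=2b
3) 2727.273ms=4b +2045.455ms=3b
4) 4772.727ms=7b +681.818ms=1b
Σ=8b of 8 (88bpm 4/4) — PASS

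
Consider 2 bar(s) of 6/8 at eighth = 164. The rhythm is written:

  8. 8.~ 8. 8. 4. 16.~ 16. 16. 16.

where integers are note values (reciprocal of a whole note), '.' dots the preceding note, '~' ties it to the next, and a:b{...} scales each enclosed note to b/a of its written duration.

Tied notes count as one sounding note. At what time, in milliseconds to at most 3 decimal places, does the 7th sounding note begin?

note 7 onset = 45/4b = 4115.854ms

1. 0.0ms @ 0 + 548.78ms (3/2)
2. 548.78ms @ 3/2 + 1097.561ms (3)
3. 1646.341ms @ 9/2 + 548.78ms (3/2)
4. 2195.122ms @ 6 + 1097.561ms (3)
5. 3292.683ms @ 9 + 548.78ms (3/2)
6. 3841.463ms @ 21/2 + 274.39ms (3/4)
7. 4115.854ms @ 45/4 + 274.39ms (3/4)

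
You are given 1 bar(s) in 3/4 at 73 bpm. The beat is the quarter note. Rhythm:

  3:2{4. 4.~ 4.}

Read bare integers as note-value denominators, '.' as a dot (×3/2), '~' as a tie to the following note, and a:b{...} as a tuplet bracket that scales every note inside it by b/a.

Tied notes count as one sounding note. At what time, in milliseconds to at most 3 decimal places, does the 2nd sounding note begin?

note 2 onset = 1b = 821.918ms

1. 0.0ms @ 0 + 821.918ms (1)
2. 821.918ms @ 1 + 1643.836ms (2)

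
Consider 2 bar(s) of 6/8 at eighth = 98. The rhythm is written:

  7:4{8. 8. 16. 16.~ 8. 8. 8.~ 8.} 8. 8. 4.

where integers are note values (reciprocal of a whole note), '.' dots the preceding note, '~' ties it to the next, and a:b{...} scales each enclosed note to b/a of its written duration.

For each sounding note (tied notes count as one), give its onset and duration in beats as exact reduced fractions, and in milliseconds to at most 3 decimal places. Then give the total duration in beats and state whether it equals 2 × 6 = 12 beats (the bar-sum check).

1) 0.0ms=0b +524.781ms=6/7b
2) 524.781ms=6/7b +524.781ms=6/7b
3) 1049.563ms=12/7b +262.391ms=3/7b
4) 1311.953ms=15/7b +787.172ms=9/7b
5) 2099.125ms=24/7b +524.781ms=6/7b
6) 2623.907ms=30/7b +1049.563ms=12/7b
7) 3673.469ms=6b +918.367ms=3/2b
8) 4591.837ms=15/2b +918.367ms=3/2b
9) 5510.204ms=9b +1836.735ms=3b
Σ=12b of 12 (98bpm 6/8) — PASS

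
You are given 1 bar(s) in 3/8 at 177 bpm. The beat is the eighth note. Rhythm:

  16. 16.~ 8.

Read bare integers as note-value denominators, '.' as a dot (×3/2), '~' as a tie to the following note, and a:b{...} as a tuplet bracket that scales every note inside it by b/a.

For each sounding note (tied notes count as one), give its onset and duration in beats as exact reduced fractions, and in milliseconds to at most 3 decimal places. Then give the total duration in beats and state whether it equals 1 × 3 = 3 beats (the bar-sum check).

1) 0.0ms=0b +254.237ms=3/4b
2) 254.237ms=3/4b +762.712ms=9/4b
Σ=3b of 3 (177bpm 3/8) — PASS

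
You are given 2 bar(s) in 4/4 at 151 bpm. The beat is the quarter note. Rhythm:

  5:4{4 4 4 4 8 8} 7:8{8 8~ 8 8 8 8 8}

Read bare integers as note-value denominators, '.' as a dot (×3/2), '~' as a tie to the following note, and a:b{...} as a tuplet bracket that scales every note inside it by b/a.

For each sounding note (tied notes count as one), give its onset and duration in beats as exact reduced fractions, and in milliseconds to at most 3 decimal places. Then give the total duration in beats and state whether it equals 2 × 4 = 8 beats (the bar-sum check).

1) 0.0ms=0b +317.881ms=4/5b
2) 317.881ms=4/5b +317.881ms=4/5b
3) 635.762ms=8/5b +317.881ms=4/5b
4) 953.642ms=12/5b +317.881ms=4/5b
5) 1271.523ms=16/5b +158.94ms=2/5b
6) 1430.464ms=18/5b +158.94ms=2/5b
7) 1589.404ms=4b +227.058ms=4/7b
8) 1816.462ms=32/7b +454.115ms=8/7b
9) 2270.577ms=40/7b +227.058ms=4/7b
10) 2497.635ms=44/7b +227.058ms=4/7b
11) 2724.693ms=48/7b +227.058ms=4/7b
12) 2951.75ms=52/7b +227.058ms=4/7b
Σ=8b of 8 (151bpm 4/4) — PASS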